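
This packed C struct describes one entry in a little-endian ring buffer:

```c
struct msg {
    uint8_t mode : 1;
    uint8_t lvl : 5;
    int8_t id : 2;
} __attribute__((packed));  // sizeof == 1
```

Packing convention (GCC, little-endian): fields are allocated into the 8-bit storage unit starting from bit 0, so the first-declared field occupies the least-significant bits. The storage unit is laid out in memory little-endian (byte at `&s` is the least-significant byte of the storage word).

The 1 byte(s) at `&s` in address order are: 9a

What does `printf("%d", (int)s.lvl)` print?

[0]=0x9a (little-endian) → word 0x9a
mode [0+:1] = (word>>0) & 0x1 = 0
lvl [1+:5] = (word>>1) & 0x1f = 13  ←
id [6+:2] = (word>>6) & 0x3 = 2

13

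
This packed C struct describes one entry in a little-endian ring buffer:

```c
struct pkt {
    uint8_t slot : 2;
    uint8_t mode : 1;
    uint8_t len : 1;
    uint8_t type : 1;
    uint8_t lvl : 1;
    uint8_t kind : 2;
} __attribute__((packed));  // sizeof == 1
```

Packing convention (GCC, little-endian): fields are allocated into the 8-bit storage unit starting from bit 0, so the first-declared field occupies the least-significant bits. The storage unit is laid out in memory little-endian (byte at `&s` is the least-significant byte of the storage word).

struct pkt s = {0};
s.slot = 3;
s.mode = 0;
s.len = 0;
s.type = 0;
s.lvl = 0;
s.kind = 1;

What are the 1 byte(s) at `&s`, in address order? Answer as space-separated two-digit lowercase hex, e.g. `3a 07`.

43

[0+:2] slot=3 & 0x3 = 0x3; word=0x03
[2+:1] mode=0 & 0x1 = 0x0; word=0x03
[3+:1] len=0 & 0x1 = 0x0; word=0x03
[4+:1] type=0 & 0x1 = 0x0; word=0x03
[5+:1] lvl=0 & 0x1 = 0x0; word=0x03
[6+:2] kind=1 & 0x3 = 0x1; word=0x43
word = 0x43 → little-endian bytes:
  [0]=0x43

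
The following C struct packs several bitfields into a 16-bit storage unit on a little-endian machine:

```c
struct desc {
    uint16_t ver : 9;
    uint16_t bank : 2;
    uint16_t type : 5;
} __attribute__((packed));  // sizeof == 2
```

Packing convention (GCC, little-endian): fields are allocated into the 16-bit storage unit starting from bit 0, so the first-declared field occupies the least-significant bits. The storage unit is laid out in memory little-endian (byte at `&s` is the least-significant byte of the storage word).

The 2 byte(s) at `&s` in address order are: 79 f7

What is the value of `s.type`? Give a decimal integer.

30

[0]=0x79 [1]=0xf7 (little-endian) → word 0xf779
ver [0+:9] = (word>>0) & 0x1ff = 377
bank [9+:2] = (word>>9) & 0x3 = 3
type [11+:5] = (word>>11) & 0x1f = 30  ←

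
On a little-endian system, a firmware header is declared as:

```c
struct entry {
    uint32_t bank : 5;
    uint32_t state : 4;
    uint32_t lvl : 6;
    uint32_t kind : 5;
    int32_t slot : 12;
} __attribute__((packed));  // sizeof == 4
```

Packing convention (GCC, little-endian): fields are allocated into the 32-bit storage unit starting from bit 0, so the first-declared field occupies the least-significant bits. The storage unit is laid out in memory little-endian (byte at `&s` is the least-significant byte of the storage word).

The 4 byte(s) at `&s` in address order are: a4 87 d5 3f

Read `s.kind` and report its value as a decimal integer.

11

[0]=0xa4 [1]=0x87 [2]=0xd5 [3]=0x3f (little-endian) → word 0x3fd587a4
bank:5 @ bit 0 → (0x3fd587a4>>0)&0x1f = 0x4
state:4 @ bit 5 → (0x3fd587a4>>5)&0xf = 0xd
lvl:6 @ bit 9 → (0x3fd587a4>>9)&0x3f = 0x3
kind:5 @ bit 15 → (0x3fd587a4>>15)&0x1f = 0xb  ←
slot:12 @ bit 20 → (0x3fd587a4>>20)&0xfff = 0x3fd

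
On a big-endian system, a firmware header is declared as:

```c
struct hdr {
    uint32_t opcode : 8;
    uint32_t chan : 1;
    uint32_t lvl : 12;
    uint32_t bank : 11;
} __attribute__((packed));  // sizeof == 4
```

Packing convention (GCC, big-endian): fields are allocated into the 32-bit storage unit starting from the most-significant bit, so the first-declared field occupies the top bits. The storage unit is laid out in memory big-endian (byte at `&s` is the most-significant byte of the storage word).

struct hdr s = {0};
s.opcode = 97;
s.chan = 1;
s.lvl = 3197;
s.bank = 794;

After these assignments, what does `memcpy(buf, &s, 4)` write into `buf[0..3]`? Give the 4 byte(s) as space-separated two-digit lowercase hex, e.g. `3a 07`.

61 e3 eb 1a

[24+:8] opcode=97 & 0xff = 0x61; word=0x61000000
[23+:1] chan=1 & 0x1 = 0x1; word=0x61800000
[11+:12] lvl=3197 & 0xfff = 0xc7d; word=0x61e3e800
[0+:11] bank=794 & 0x7ff = 0x31a; word=0x61e3eb1a
word = 0x61e3eb1a → big-endian bytes:
  [0]=0x61  [1]=0xe3  [2]=0xeb  [3]=0x1a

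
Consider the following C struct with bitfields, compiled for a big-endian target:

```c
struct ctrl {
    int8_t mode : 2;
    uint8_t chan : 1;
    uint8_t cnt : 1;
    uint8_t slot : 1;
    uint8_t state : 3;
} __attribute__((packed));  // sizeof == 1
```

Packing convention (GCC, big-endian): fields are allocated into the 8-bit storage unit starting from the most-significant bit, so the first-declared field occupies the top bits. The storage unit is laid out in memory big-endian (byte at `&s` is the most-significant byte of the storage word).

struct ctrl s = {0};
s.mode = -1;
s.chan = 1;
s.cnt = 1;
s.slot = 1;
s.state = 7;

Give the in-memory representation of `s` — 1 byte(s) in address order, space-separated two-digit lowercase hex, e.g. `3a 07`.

ff

mode:2 = -1 → 0x3 << 6 → word 0xc0
chan:1 = 1 → 0x1 << 5 → word 0xe0
cnt:1 = 1 → 0x1 << 4 → word 0xf0
slot:1 = 1 → 0x1 << 3 → word 0xf8
state:3 = 7 → 0x7 << 0 → word 0xff
word = 0xff → big-endian bytes:
  [0]=0xff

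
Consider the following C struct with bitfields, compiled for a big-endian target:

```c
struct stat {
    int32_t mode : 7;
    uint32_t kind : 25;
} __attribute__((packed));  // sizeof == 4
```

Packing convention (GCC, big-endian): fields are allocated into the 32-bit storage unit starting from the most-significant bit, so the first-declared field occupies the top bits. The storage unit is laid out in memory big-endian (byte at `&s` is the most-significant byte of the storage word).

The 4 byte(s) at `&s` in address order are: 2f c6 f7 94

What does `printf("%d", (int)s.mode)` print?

23

[0]=0x2f [1]=0xc6 [2]=0xf7 [3]=0x94 (big-endian) → word 0x2fc6f794
mode:7 @ bit 25 → (0x2fc6f794>>25)&0x7f = 0x17  ←
kind:25 @ bit 0 → (0x2fc6f794>>0)&0x1ffffff = 0x1c6f794
mode signed 7b, MSB=0: value = 23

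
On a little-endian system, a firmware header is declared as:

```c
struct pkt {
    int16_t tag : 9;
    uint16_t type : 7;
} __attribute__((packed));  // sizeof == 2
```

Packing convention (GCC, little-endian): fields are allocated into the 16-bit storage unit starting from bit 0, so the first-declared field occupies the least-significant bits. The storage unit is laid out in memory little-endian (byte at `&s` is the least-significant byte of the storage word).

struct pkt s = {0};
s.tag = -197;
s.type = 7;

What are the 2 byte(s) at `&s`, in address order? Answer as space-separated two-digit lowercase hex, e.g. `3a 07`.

tag (9b) val=-197 bits=0x13b at bit 0: 0x013b
type (7b) val=7 bits=0x7 at bit 9: 0x0f3b
word = 0x0f3b → little-endian bytes:
  [0]=0x3b  [1]=0x0f

3b 0f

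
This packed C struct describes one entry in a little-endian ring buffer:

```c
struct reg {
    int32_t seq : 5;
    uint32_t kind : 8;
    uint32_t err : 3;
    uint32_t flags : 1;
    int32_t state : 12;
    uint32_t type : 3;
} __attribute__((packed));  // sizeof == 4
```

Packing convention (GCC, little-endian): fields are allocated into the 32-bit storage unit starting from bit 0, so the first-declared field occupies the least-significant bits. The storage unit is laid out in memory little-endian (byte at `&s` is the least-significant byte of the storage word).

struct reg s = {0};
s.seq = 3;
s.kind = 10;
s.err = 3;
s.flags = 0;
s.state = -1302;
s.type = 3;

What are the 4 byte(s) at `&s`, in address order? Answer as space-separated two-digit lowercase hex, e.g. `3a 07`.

43 61 d4 75

seq (5b) val=3 bits=0x3 at bit 0: 0x00000003
kind (8b) val=10 bits=0xa at bit 5: 0x00000143
err (3b) val=3 bits=0x3 at bit 13: 0x00006143
flags (1b) val=0 bits=0x0 at bit 16: 0x00006143
state (12b) val=-1302 bits=0xaea at bit 17: 0x15d46143
type (3b) val=3 bits=0x3 at bit 29: 0x75d46143
word = 0x75d46143 → little-endian bytes:
  [0]=0x43  [1]=0x61  [2]=0xd4  [3]=0x75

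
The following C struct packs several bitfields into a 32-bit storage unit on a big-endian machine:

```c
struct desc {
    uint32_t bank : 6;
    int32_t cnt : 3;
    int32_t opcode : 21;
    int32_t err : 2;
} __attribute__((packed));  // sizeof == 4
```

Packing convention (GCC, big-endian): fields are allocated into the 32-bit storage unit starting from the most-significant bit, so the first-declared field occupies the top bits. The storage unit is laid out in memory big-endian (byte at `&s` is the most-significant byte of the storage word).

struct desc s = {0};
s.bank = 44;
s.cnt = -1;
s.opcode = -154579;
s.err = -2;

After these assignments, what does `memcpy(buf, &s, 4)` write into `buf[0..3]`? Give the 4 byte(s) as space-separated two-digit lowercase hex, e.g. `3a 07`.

bank (6b) val=44 bits=0x2c at bit 26: 0xb0000000
cnt (3b) val=-1 bits=0x7 at bit 23: 0xb3800000
opcode (21b) val=-154579 bits=0x1da42d at bit 2: 0xb3f690b4
err (2b) val=-2 bits=0x2 at bit 0: 0xb3f690b6
word = 0xb3f690b6 → big-endian bytes:
  [0]=0xb3  [1]=0xf6  [2]=0x90  [3]=0xb6

b3 f6 90 b6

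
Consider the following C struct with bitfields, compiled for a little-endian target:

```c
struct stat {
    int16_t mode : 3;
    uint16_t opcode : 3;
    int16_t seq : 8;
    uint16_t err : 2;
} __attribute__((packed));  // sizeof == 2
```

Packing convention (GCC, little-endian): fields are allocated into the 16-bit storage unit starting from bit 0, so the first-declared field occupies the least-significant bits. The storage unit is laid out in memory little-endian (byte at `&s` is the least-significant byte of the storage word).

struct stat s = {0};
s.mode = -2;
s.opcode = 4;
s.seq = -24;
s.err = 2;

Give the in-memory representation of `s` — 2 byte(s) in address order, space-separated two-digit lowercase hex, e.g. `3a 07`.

26 ba

[0+:3] mode=-2 & 0x7 = 0x6; word=0x0006
[3+:3] opcode=4 & 0x7 = 0x4; word=0x0026
[6+:8] seq=-24 & 0xff = 0xe8; word=0x3a26
[14+:2] err=2 & 0x3 = 0x2; word=0xba26
word = 0xba26 → little-endian bytes:
  [0]=0x26  [1]=0xba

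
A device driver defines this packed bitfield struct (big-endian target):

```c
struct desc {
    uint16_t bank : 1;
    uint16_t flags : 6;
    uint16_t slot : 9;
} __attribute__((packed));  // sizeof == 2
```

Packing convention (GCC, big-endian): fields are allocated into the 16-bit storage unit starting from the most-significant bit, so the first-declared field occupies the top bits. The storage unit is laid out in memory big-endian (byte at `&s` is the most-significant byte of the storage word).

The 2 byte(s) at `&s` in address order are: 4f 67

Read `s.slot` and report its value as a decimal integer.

359

[0]=0x4f [1]=0x67 (big-endian) → word 0x4f67
bank [15+:1] = (word>>15) & 0x1 = 0
flags [9+:6] = (word>>9) & 0x3f = 39
slot [0+:9] = (word>>0) & 0x1ff = 359  ←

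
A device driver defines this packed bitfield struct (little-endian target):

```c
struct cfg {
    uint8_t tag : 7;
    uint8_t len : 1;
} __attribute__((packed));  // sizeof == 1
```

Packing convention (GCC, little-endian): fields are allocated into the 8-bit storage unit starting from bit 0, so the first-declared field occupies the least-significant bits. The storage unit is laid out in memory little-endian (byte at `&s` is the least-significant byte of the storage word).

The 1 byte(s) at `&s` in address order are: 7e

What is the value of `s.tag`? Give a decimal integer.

126

[0]=0x7e (little-endian) → word 0x7e
tag:7 @ bit 0 → (0x7e>>0)&0x7f = 0x7e  ←
len:1 @ bit 7 → (0x7e>>7)&0x1 = 0x0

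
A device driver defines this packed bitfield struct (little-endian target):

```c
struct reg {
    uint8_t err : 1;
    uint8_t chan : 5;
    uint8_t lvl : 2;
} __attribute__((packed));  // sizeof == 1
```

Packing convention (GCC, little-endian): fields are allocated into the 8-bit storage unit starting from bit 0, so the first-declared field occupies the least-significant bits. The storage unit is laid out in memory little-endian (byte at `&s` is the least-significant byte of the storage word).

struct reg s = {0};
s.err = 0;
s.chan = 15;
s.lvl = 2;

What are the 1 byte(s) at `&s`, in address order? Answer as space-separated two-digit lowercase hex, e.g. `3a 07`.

9e

[0+:1] err=0 & 0x1 = 0x0; word=0x00
[1+:5] chan=15 & 0x1f = 0xf; word=0x1e
[6+:2] lvl=2 & 0x3 = 0x2; word=0x9e
word = 0x9e → little-endian bytes:
  [0]=0x9e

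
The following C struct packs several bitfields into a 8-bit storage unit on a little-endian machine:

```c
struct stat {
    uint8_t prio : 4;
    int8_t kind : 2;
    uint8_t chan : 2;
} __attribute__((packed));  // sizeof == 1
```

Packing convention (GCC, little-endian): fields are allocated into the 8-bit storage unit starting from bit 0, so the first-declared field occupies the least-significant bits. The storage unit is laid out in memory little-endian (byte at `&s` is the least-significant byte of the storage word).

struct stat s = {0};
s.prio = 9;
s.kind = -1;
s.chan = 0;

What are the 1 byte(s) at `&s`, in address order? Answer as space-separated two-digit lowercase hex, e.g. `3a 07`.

[0+:4] prio=9 & 0xf = 0x9; word=0x09
[4+:2] kind=-1 & 0x3 = 0x3; word=0x39
[6+:2] chan=0 & 0x3 = 0x0; word=0x39
word = 0x39 → little-endian bytes:
  [0]=0x39

39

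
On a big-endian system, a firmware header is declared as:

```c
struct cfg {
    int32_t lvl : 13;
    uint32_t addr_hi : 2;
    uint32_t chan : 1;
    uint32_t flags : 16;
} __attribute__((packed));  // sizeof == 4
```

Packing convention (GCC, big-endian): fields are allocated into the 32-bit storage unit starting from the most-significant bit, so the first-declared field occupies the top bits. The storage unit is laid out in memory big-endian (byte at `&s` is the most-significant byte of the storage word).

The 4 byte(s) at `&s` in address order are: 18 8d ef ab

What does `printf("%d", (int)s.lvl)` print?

[0]=0x18 [1]=0x8d [2]=0xef [3]=0xab (big-endian) → word 0x188defab
lvl:13 @ bit 19 → (0x188defab>>19)&0x1fff = 0x311  ←
addr_hi:2 @ bit 17 → (0x188defab>>17)&0x3 = 0x2
chan:1 @ bit 16 → (0x188defab>>16)&0x1 = 0x1
flags:16 @ bit 0 → (0x188defab>>0)&0xffff = 0xefab
lvl signed 13b, MSB=0: value = 785

785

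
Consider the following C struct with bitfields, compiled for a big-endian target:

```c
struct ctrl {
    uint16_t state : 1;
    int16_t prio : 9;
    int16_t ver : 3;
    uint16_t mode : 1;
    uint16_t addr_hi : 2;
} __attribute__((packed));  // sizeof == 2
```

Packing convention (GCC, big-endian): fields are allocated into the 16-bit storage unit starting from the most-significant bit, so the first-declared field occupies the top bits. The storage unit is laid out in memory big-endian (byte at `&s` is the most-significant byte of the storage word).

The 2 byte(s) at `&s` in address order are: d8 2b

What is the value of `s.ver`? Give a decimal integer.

-3

[0]=0xd8 [1]=0x2b (big-endian) → word 0xd82b
state [15+:1] = (word>>15) & 0x1 = 1
prio [6+:9] = (word>>6) & 0x1ff = 352
ver [3+:3] = (word>>3) & 0x7 = 5  ←
mode [2+:1] = (word>>2) & 0x1 = 0
addr_hi [0+:2] = (word>>0) & 0x3 = 3
ver signed 3b, MSB=1: 5 - 8 = -3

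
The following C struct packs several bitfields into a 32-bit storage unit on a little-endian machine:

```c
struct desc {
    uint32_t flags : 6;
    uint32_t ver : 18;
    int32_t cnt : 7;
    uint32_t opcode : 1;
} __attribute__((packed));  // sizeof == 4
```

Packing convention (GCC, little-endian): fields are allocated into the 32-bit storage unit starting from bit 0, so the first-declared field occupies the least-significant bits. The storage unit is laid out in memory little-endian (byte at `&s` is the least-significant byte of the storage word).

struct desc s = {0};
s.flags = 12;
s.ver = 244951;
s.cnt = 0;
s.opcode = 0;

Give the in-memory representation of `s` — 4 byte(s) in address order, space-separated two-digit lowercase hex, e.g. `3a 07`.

cc 35 ef 00

flags (6b) val=12 bits=0xc at bit 0: 0x0000000c
ver (18b) val=244951 bits=0x3bcd7 at bit 6: 0x00ef35cc
cnt (7b) val=0 bits=0x0 at bit 24: 0x00ef35cc
opcode (1b) val=0 bits=0x0 at bit 31: 0x00ef35cc
word = 0x00ef35cc → little-endian bytes:
  [0]=0xcc  [1]=0x35  [2]=0xef  [3]=0x00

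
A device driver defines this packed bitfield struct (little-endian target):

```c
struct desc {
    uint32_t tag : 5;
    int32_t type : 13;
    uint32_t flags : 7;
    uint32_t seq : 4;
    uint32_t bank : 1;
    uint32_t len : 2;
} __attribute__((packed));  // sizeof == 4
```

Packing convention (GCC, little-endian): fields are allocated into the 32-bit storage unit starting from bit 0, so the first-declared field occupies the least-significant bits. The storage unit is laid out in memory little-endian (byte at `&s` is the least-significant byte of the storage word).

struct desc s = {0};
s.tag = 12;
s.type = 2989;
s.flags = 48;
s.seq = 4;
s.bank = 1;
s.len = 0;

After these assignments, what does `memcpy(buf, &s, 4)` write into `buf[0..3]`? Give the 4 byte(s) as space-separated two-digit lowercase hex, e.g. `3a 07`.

ac 75 c1 28

tag:5 = 12 → 0xc << 0 → word 0x0000000c
type:13 = 2989 → 0xbad << 5 → word 0x000175ac
flags:7 = 48 → 0x30 << 18 → word 0x00c175ac
seq:4 = 4 → 0x4 << 25 → word 0x08c175ac
bank:1 = 1 → 0x1 << 29 → word 0x28c175ac
len:2 = 0 → 0x0 << 30 → word 0x28c175ac
word = 0x28c175ac → little-endian bytes:
  [0]=0xac  [1]=0x75  [2]=0xc1  [3]=0x28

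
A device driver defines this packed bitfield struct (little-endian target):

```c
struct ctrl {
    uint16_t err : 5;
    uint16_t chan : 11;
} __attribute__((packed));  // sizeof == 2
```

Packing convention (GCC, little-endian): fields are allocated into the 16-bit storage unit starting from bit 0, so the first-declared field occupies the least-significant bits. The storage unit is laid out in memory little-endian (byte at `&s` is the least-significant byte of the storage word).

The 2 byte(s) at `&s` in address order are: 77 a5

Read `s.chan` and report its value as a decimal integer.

[0]=0x77 [1]=0xa5 (little-endian) → word 0xa577
err:5 @ bit 0 → (0xa577>>0)&0x1f = 0x17
chan:11 @ bit 5 → (0xa577>>5)&0x7ff = 0x52b  ←

1323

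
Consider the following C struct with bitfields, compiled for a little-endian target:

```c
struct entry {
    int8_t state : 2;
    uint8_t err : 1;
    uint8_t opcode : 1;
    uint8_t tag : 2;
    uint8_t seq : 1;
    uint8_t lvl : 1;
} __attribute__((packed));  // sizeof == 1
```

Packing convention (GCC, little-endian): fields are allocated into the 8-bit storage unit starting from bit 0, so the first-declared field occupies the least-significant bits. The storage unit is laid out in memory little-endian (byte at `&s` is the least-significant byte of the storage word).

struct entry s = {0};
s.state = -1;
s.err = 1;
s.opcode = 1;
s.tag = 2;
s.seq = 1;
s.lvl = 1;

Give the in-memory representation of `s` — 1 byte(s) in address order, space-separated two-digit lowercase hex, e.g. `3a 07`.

ef

[0+:2] state=-1 & 0x3 = 0x3; word=0x03
[2+:1] err=1 & 0x1 = 0x1; word=0x07
[3+:1] opcode=1 & 0x1 = 0x1; word=0x0f
[4+:2] tag=2 & 0x3 = 0x2; word=0x2f
[6+:1] seq=1 & 0x1 = 0x1; word=0x6f
[7+:1] lvl=1 & 0x1 = 0x1; word=0xef
word = 0xef → little-endian bytes:
  [0]=0xef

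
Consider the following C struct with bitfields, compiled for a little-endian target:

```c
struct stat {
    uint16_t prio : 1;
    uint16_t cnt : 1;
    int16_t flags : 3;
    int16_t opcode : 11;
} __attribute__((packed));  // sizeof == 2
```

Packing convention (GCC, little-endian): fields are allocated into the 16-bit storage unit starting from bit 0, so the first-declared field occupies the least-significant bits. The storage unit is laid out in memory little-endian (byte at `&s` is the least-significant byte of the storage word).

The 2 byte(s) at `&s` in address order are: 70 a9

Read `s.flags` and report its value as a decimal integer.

[0]=0x70 [1]=0xa9 (little-endian) → word 0xa970
prio [0+:1] = (word>>0) & 0x1 = 0
cnt [1+:1] = (word>>1) & 0x1 = 0
flags [2+:3] = (word>>2) & 0x7 = 4  ←
opcode [5+:11] = (word>>5) & 0x7ff = 1355
flags signed 3b, MSB=1: 4 - 8 = -4

-4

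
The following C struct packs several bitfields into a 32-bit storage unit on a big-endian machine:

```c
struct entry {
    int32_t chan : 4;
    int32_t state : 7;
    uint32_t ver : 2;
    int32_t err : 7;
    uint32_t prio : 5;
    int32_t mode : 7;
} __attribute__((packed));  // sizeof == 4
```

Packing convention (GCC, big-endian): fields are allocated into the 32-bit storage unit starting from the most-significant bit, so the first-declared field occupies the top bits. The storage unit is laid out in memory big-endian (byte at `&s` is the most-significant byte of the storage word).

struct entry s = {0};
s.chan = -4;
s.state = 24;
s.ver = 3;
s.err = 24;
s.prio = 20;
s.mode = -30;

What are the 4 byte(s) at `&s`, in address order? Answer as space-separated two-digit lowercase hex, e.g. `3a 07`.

chan (4b) val=-4 bits=0xc at bit 28: 0xc0000000
state (7b) val=24 bits=0x18 at bit 21: 0xc3000000
ver (2b) val=3 bits=0x3 at bit 19: 0xc3180000
err (7b) val=24 bits=0x18 at bit 12: 0xc3198000
prio (5b) val=20 bits=0x14 at bit 7: 0xc3198a00
mode (7b) val=-30 bits=0x62 at bit 0: 0xc3198a62
word = 0xc3198a62 → big-endian bytes:
  [0]=0xc3  [1]=0x19  [2]=0x8a  [3]=0x62

c3 19 8a 62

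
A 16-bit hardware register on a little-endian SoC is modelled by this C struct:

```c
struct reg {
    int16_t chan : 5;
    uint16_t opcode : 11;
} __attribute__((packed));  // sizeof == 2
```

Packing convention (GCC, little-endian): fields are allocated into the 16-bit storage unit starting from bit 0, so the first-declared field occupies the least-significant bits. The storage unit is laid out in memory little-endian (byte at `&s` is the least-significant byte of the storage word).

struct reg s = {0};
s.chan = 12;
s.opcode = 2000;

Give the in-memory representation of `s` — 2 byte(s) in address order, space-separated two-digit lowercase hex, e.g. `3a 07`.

chan (5b) val=12 bits=0xc at bit 0: 0x000c
opcode (11b) val=2000 bits=0x7d0 at bit 5: 0xfa0c
word = 0xfa0c → little-endian bytes:
  [0]=0x0c  [1]=0xfa

0c fa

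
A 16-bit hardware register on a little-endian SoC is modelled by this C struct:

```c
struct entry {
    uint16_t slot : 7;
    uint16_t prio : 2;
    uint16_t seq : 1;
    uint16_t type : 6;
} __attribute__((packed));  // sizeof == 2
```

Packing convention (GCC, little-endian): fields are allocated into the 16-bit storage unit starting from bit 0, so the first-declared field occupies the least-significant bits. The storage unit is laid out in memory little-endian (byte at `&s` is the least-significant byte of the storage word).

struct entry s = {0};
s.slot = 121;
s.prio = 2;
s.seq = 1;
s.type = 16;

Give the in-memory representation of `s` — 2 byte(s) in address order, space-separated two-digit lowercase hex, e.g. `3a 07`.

[0+:7] slot=121 & 0x7f = 0x79; word=0x0079
[7+:2] prio=2 & 0x3 = 0x2; word=0x0179
[9+:1] seq=1 & 0x1 = 0x1; word=0x0379
[10+:6] type=16 & 0x3f = 0x10; word=0x4379
word = 0x4379 → little-endian bytes:
  [0]=0x79  [1]=0x43

79 43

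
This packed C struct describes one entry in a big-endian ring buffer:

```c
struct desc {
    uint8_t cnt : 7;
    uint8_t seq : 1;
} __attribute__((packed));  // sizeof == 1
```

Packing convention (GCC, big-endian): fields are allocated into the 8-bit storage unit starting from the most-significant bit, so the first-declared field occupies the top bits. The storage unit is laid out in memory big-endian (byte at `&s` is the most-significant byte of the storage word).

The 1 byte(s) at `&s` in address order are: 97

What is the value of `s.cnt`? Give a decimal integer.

[0]=0x97 (big-endian) → word 0x97
cnt:7 @ bit 1 → (0x97>>1)&0x7f = 0x4b  ←
seq:1 @ bit 0 → (0x97>>0)&0x1 = 0x1

75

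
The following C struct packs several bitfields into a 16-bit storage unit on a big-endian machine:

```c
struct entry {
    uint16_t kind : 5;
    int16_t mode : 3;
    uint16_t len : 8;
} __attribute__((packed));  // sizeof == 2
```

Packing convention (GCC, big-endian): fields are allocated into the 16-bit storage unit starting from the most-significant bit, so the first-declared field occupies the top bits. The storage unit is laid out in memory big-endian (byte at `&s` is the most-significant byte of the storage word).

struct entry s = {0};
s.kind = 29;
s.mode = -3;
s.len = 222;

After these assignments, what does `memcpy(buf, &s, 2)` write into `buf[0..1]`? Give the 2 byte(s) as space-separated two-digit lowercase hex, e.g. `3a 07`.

kind:5 = 29 → 0x1d << 11 → word 0xe800
mode:3 = -3 → 0x5 << 8 → word 0xed00
len:8 = 222 → 0xde << 0 → word 0xedde
word = 0xedde → big-endian bytes:
  [0]=0xed  [1]=0xde

ed de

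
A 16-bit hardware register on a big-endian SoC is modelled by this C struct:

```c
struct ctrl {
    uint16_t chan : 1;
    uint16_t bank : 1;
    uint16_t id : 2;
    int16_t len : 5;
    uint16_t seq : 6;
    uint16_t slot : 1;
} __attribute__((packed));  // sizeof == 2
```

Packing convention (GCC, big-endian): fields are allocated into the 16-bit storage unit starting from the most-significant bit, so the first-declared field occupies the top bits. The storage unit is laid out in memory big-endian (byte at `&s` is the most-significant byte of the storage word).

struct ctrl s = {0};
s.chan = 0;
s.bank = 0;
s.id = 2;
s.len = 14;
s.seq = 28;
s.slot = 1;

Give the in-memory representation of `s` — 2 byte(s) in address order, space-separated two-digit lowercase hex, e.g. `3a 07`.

27 39

[15+:1] chan=0 & 0x1 = 0x0; word=0x0000
[14+:1] bank=0 & 0x1 = 0x0; word=0x0000
[12+:2] id=2 & 0x3 = 0x2; word=0x2000
[7+:5] len=14 & 0x1f = 0xe; word=0x2700
[1+:6] seq=28 & 0x3f = 0x1c; word=0x2738
[0+:1] slot=1 & 0x1 = 0x1; word=0x2739
word = 0x2739 → big-endian bytes:
  [0]=0x27  [1]=0x39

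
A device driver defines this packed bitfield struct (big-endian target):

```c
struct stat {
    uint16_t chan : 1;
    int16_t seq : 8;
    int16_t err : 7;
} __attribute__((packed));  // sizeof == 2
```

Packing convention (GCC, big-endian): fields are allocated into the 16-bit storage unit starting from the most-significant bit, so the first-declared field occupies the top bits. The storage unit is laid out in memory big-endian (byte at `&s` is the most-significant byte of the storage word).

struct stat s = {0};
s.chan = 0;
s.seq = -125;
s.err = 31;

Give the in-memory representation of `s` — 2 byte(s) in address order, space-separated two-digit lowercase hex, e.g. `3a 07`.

41 9f

[15+:1] chan=0 & 0x1 = 0x0; word=0x0000
[7+:8] seq=-125 & 0xff = 0x83; word=0x4180
[0+:7] err=31 & 0x7f = 0x1f; word=0x419f
word = 0x419f → big-endian bytes:
  [0]=0x41  [1]=0x9f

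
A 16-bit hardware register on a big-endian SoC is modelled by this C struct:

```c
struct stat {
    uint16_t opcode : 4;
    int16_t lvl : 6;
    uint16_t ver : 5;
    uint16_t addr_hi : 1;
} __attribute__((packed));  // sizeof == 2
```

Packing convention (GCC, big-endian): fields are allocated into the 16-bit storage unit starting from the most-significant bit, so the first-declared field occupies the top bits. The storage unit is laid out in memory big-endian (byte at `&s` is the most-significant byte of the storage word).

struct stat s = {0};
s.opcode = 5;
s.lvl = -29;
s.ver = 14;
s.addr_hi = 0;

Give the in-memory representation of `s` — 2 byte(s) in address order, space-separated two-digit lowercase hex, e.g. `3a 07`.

opcode:4 = 5 → 0x5 << 12 → word 0x5000
lvl:6 = -29 → 0x23 << 6 → word 0x58c0
ver:5 = 14 → 0xe << 1 → word 0x58dc
addr_hi:1 = 0 → 0x0 << 0 → word 0x58dc
word = 0x58dc → big-endian bytes:
  [0]=0x58  [1]=0xdc

58 dc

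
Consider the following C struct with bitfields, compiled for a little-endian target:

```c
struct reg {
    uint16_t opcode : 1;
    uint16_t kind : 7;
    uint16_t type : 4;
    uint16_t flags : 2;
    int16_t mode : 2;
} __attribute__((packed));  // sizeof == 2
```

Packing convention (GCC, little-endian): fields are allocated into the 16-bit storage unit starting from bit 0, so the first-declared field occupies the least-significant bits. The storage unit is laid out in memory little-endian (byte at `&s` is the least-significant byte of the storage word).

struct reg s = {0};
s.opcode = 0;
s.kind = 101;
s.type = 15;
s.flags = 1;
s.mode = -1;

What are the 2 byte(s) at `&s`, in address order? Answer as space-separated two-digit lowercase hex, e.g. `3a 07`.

ca df

opcode (1b) val=0 bits=0x0 at bit 0: 0x0000
kind (7b) val=101 bits=0x65 at bit 1: 0x00ca
type (4b) val=15 bits=0xf at bit 8: 0x0fca
flags (2b) val=1 bits=0x1 at bit 12: 0x1fca
mode (2b) val=-1 bits=0x3 at bit 14: 0xdfca
word = 0xdfca → little-endian bytes:
  [0]=0xca  [1]=0xdf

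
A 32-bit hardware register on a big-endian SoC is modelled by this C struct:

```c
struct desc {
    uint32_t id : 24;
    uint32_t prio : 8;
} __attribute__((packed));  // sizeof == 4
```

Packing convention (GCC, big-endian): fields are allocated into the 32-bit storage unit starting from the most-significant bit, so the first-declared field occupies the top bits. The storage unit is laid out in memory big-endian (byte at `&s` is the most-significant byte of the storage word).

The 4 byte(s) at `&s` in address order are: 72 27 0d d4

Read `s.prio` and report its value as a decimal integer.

[0]=0x72 [1]=0x27 [2]=0x0d [3]=0xd4 (big-endian) → word 0x72270dd4
id:24 @ bit 8 → (0x72270dd4>>8)&0xffffff = 0x72270d
prio:8 @ bit 0 → (0x72270dd4>>0)&0xff = 0xd4  ←

212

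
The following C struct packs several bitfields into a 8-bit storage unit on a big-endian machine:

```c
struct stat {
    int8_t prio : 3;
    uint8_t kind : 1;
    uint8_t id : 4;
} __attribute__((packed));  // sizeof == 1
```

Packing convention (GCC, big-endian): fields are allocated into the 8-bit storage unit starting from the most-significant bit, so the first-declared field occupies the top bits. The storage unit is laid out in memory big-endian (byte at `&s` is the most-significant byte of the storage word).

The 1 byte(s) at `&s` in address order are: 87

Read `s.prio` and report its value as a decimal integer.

[0]=0x87 (big-endian) → word 0x87
prio [5+:3] = (word>>5) & 0x7 = 4  ←
kind [4+:1] = (word>>4) & 0x1 = 0
id [0+:4] = (word>>0) & 0xf = 7
prio signed 3b, MSB=1: 4 - 8 = -4

-4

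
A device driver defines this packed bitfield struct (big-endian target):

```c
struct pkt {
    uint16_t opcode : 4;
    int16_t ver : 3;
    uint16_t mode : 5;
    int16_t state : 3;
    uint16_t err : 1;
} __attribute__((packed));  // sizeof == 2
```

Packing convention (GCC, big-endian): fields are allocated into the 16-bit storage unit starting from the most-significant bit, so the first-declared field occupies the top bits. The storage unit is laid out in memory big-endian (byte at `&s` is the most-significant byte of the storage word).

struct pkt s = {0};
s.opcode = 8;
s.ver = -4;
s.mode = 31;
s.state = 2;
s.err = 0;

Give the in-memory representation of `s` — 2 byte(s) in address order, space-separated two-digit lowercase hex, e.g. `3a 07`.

[12+:4] opcode=8 & 0xf = 0x8; word=0x8000
[9+:3] ver=-4 & 0x7 = 0x4; word=0x8800
[4+:5] mode=31 & 0x1f = 0x1f; word=0x89f0
[1+:3] state=2 & 0x7 = 0x2; word=0x89f4
[0+:1] err=0 & 0x1 = 0x0; word=0x89f4
word = 0x89f4 → big-endian bytes:
  [0]=0x89  [1]=0xf4

89 f4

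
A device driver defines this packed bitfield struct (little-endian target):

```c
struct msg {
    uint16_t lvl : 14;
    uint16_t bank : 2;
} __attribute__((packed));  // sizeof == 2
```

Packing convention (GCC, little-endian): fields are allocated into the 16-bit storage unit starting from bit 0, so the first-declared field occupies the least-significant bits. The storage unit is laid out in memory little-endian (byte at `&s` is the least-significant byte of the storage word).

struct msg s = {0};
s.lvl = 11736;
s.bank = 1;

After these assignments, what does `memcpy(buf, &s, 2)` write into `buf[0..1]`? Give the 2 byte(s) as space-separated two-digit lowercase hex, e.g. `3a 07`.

d8 6d

[0+:14] lvl=11736 & 0x3fff = 0x2dd8; word=0x2dd8
[14+:2] bank=1 & 0x3 = 0x1; word=0x6dd8
word = 0x6dd8 → little-endian bytes:
  [0]=0xd8  [1]=0x6d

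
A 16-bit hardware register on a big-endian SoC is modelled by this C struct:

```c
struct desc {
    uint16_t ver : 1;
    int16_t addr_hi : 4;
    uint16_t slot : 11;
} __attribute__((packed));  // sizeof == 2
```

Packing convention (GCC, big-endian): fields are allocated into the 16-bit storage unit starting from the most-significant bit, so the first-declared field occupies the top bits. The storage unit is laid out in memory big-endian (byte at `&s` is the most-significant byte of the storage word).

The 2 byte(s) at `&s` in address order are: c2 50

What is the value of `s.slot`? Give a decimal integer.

592

[0]=0xc2 [1]=0x50 (big-endian) → word 0xc250
ver:1 @ bit 15 → (0xc250>>15)&0x1 = 0x1
addr_hi:4 @ bit 11 → (0xc250>>11)&0xf = 0x8
slot:11 @ bit 0 → (0xc250>>0)&0x7ff = 0x250  ←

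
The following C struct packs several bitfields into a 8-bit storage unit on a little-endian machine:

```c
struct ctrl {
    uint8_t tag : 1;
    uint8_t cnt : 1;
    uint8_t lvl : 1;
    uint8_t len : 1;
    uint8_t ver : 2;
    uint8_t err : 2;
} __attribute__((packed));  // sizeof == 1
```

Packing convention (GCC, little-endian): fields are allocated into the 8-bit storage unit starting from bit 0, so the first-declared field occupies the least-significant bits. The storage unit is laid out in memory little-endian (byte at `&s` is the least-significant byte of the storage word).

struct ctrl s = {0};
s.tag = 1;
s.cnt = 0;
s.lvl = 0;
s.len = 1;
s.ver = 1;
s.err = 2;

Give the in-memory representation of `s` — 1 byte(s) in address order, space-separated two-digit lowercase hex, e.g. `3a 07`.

99

tag (1b) val=1 bits=0x1 at bit 0: 0x01
cnt (1b) val=0 bits=0x0 at bit 1: 0x01
lvl (1b) val=0 bits=0x0 at bit 2: 0x01
len (1b) val=1 bits=0x1 at bit 3: 0x09
ver (2b) val=1 bits=0x1 at bit 4: 0x19
err (2b) val=2 bits=0x2 at bit 6: 0x99
word = 0x99 → little-endian bytes:
  [0]=0x99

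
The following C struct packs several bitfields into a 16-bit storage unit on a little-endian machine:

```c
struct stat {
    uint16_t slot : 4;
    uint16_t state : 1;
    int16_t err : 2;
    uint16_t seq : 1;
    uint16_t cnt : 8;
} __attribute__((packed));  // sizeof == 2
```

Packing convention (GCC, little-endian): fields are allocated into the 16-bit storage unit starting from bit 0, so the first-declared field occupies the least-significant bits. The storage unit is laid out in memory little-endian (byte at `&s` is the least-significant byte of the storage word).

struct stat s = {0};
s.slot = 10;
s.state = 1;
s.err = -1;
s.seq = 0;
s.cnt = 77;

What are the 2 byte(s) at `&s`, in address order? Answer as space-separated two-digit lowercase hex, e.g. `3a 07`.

7a 4d

slot (4b) val=10 bits=0xa at bit 0: 0x000a
state (1b) val=1 bits=0x1 at bit 4: 0x001a
err (2b) val=-1 bits=0x3 at bit 5: 0x007a
seq (1b) val=0 bits=0x0 at bit 7: 0x007a
cnt (8b) val=77 bits=0x4d at bit 8: 0x4d7a
word = 0x4d7a → little-endian bytes:
  [0]=0x7a  [1]=0x4d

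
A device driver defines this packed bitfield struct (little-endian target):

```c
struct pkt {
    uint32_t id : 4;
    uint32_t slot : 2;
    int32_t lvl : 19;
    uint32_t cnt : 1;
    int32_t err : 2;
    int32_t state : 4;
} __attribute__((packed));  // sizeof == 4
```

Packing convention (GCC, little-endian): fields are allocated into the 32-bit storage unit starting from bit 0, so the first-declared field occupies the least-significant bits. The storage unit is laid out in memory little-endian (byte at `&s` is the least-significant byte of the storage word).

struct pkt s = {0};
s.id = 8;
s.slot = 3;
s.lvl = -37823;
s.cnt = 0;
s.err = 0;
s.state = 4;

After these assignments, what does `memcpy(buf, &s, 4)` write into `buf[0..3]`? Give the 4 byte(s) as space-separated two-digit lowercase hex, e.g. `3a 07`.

[0+:4] id=8 & 0xf = 0x8; word=0x00000008
[4+:2] slot=3 & 0x3 = 0x3; word=0x00000038
[6+:19] lvl=-37823 & 0x7ffff = 0x76c41; word=0x01db1078
[25+:1] cnt=0 & 0x1 = 0x0; word=0x01db1078
[26+:2] err=0 & 0x3 = 0x0; word=0x01db1078
[28+:4] state=4 & 0xf = 0x4; word=0x41db1078
word = 0x41db1078 → little-endian bytes:
  [0]=0x78  [1]=0x10  [2]=0xdb  [3]=0x41

78 10 db 41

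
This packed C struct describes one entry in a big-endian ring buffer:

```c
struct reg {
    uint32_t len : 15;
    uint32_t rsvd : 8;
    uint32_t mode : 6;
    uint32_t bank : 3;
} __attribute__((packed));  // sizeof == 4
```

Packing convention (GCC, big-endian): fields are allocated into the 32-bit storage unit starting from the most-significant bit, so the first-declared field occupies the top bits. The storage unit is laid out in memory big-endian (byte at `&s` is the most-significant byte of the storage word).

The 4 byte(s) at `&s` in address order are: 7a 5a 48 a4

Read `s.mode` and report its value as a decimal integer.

20

[0]=0x7a [1]=0x5a [2]=0x48 [3]=0xa4 (big-endian) → word 0x7a5a48a4
len:15 @ bit 17 → (0x7a5a48a4>>17)&0x7fff = 0x3d2d
rsvd:8 @ bit 9 → (0x7a5a48a4>>9)&0xff = 0x24
mode:6 @ bit 3 → (0x7a5a48a4>>3)&0x3f = 0x14  ←
bank:3 @ bit 0 → (0x7a5a48a4>>0)&0x7 = 0x4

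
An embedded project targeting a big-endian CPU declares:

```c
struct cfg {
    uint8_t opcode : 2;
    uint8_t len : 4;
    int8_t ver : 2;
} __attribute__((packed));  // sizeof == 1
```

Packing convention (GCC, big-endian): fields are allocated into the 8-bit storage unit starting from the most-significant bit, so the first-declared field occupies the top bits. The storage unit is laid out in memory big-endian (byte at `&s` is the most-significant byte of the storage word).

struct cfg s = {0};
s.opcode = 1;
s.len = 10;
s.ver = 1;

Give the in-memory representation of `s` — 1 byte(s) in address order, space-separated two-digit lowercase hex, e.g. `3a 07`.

69

opcode (2b) val=1 bits=0x1 at bit 6: 0x40
len (4b) val=10 bits=0xa at bit 2: 0x68
ver (2b) val=1 bits=0x1 at bit 0: 0x69
word = 0x69 → big-endian bytes:
  [0]=0x69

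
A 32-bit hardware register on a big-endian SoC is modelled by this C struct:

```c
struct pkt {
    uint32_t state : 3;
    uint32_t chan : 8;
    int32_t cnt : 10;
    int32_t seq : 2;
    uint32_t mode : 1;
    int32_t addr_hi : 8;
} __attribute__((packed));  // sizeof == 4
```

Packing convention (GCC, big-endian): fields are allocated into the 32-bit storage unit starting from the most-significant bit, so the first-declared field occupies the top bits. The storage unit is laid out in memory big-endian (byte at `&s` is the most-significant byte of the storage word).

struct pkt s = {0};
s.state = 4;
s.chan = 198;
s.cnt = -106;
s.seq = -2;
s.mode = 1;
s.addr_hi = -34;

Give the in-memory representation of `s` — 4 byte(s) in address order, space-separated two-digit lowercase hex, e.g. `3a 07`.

98 dc b5 de

[29+:3] state=4 & 0x7 = 0x4; word=0x80000000
[21+:8] chan=198 & 0xff = 0xc6; word=0x98c00000
[11+:10] cnt=-106 & 0x3ff = 0x396; word=0x98dcb000
[9+:2] seq=-2 & 0x3 = 0x2; word=0x98dcb400
[8+:1] mode=1 & 0x1 = 0x1; word=0x98dcb500
[0+:8] addr_hi=-34 & 0xff = 0xde; word=0x98dcb5de
word = 0x98dcb5de → big-endian bytes:
  [0]=0x98  [1]=0xdc  [2]=0xb5  [3]=0xde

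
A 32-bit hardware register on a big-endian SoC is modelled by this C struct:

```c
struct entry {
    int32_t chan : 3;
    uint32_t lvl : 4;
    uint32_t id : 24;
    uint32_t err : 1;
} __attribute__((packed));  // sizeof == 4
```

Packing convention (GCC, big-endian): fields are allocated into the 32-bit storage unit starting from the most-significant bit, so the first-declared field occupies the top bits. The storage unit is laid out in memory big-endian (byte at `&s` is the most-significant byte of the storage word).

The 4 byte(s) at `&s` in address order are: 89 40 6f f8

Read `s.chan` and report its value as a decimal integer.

-4

[0]=0x89 [1]=0x40 [2]=0x6f [3]=0xf8 (big-endian) → word 0x89406ff8
chan:3 @ bit 29 → (0x89406ff8>>29)&0x7 = 0x4  ←
lvl:4 @ bit 25 → (0x89406ff8>>25)&0xf = 0x4
id:24 @ bit 1 → (0x89406ff8>>1)&0xffffff = 0xa037fc
err:1 @ bit 0 → (0x89406ff8>>0)&0x1 = 0x0
chan signed 3b, MSB=1: 4 - 8 = -4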